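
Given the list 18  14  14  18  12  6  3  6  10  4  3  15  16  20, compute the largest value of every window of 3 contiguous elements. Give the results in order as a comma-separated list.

Sliding a size-3 window across the 14 values:
18 14 14 → max 18
14 14 18 → max 18
14 18 12 → max 18
18 12 6 → max 18
12 6 3 → max 12
6 3 6 → max 6
3 6 10 → max 10
6 10 4 → max 10
10 4 3 → max 10
4 3 15 → max 15
3 15 16 → max 16
15 16 20 → max 20

18, 18, 18, 18, 12, 6, 10, 10, 10, 15, 16, 20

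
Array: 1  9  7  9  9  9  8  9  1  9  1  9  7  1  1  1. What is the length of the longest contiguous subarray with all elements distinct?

3

[1] len 1
[1, 9] len 2
[1, 9, 7] len 3
[7, 9] len 2
[9] len 1
[9] len 1
[9, 8] len 2
[8, 9] len 2
[8, 9, 1] len 3
[1, 9] len 2
[9, 1] len 2
[1, 9] len 2
[1, 9, 7] len 3
[9, 7, 1] len 3
[1] len 1
[1] len 1
Longest all-distinct length: 3.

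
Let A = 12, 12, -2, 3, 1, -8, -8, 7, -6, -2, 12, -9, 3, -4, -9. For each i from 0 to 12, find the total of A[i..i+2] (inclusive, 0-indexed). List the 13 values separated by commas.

[12, 12, -2] → sum 22
[12, -2, 3] → sum 13
[-2, 3, 1] → sum 2
[3, 1, -8] → sum -4
[1, -8, -8] → sum -15
[-8, -8, 7] → sum -9
[-8, 7, -6] → sum -7
[7, -6, -2] → sum -1
[-6, -2, 12] → sum 4
[-2, 12, -9] → sum 1
[12, -9, 3] → sum 6
[-9, 3, -4] → sum -10
[3, -4, -9] → sum -10

22, 13, 2, -4, -15, -9, -7, -1, 4, 1, 6, -10, -10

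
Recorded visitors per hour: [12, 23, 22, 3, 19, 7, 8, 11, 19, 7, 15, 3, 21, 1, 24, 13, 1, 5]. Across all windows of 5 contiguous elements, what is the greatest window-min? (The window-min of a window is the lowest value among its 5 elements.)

12 23 22 3 19 → min 3
23 22 3 19 7 → min 3
22 3 19 7 8 → min 3
3 19 7 8 11 → min 3
19 7 8 11 19 → min 7
7 8 11 19 7 → min 7
8 11 19 7 15 → min 7
11 19 7 15 3 → min 3
19 7 15 3 21 → min 3
7 15 3 21 1 → min 1
15 3 21 1 24 → min 1
3 21 1 24 13 → min 1
21 1 24 13 1 → min 1
1 24 13 1 5 → min 1
Greatest of these is 7.

7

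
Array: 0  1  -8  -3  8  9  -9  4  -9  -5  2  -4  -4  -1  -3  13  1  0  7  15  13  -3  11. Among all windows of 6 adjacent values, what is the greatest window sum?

49

0 1 -8 -3 8 9 → sum 7
1 -8 -3 8 9 -9 → sum -2
-8 -3 8 9 -9 4 → sum 1
-3 8 9 -9 4 -9 → sum 0
8 9 -9 4 -9 -5 → sum -2
9 -9 4 -9 -5 2 → sum -8
-9 4 -9 -5 2 -4 → sum -21
4 -9 -5 2 -4 -4 → sum -16
-9 -5 2 -4 -4 -1 → sum -21
-5 2 -4 -4 -1 -3 → sum -15
2 -4 -4 -1 -3 13 → sum 3
-4 -4 -1 -3 13 1 → sum 2
-4 -1 -3 13 1 0 → sum 6
-1 -3 13 1 0 7 → sum 17
-3 13 1 0 7 15 → sum 33
13 1 0 7 15 13 → sum 49
1 0 7 15 13 -3 → sum 33
0 7 15 13 -3 11 → sum 43
Greatest of these is 49.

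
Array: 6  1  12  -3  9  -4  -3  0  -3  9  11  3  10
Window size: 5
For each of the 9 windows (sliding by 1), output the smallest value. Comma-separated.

-3, -4, -4, -4, -4, -4, -3, -3, -3

(6, 1, 12, -3, 9) → min -3
(1, 12, -3, 9, -4) → min -4
(12, -3, 9, -4, -3) → min -4
(-3, 9, -4, -3, 0) → min -4
(9, -4, -3, 0, -3) → min -4
(-4, -3, 0, -3, 9) → min -4
(-3, 0, -3, 9, 11) → min -3
(0, -3, 9, 11, 3) → min -3
(-3, 9, 11, 3, 10) → min -3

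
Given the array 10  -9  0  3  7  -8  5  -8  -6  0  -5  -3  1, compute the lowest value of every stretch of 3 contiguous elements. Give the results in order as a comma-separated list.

(10, -9, 0) → min -9
(-9, 0, 3) → min -9
(0, 3, 7) → min 0
(3, 7, -8) → min -8
(7, -8, 5) → min -8
(-8, 5, -8) → min -8
(5, -8, -6) → min -8
(-8, -6, 0) → min -8
(-6, 0, -5) → min -6
(0, -5, -3) → min -5
(-5, -3, 1) → min -5

-9, -9, 0, -8, -8, -8, -8, -8, -6, -5, -5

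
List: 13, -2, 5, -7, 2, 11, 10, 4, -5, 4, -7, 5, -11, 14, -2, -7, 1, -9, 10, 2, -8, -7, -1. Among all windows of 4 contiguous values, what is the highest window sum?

Each size-4 window and its sum:
13 -2 5 -7 → sum 9
-2 5 -7 2 → sum -2
5 -7 2 11 → sum 11
-7 2 11 10 → sum 16
2 11 10 4 → sum 27
11 10 4 -5 → sum 20
10 4 -5 4 → sum 13
4 -5 4 -7 → sum -4
-5 4 -7 5 → sum -3
4 -7 5 -11 → sum -9
-7 5 -11 14 → sum 1
5 -11 14 -2 → sum 6
-11 14 -2 -7 → sum -6
14 -2 -7 1 → sum 6
-2 -7 1 -9 → sum -17
-7 1 -9 10 → sum -5
1 -9 10 2 → sum 4
-9 10 2 -8 → sum -5
10 2 -8 -7 → sum -3
2 -8 -7 -1 → sum -14
Highest of these is 27.

27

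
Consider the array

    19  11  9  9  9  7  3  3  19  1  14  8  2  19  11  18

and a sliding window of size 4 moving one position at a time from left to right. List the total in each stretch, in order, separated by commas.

48, 38, 34, 28, 22, 32, 26, 37, 42, 25, 43, 40, 50

(19, 11, 9, 9) → sum 48
(11, 9, 9, 9) → sum 38
(9, 9, 9, 7) → sum 34
(9, 9, 7, 3) → sum 28
(9, 7, 3, 3) → sum 22
(7, 3, 3, 19) → sum 32
(3, 3, 19, 1) → sum 26
(3, 19, 1, 14) → sum 37
(19, 1, 14, 8) → sum 42
(1, 14, 8, 2) → sum 25
(14, 8, 2, 19) → sum 43
(8, 2, 19, 11) → sum 40
(2, 19, 11, 18) → sum 50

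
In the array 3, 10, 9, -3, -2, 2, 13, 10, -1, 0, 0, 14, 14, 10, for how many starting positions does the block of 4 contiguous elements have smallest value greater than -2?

6

3 10 9 -3 → min -3
10 9 -3 -2 → min -3
9 -3 -2 2 → min -3
-3 -2 2 13 → min -3
-2 2 13 10 → min -2
2 13 10 -1 → min -1  > -2 ✓
13 10 -1 0 → min -1  > -2 ✓
10 -1 0 0 → min -1  > -2 ✓
-1 0 0 14 → min -1  > -2 ✓
0 0 14 14 → min 0  > -2 ✓
0 14 14 10 → min 0  > -2 ✓
6 windows satisfy the condition.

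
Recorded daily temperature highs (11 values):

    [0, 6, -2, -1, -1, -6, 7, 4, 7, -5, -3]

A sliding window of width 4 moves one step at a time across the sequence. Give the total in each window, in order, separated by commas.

(0, 6, -2, -1) → sum 3
(6, -2, -1, -1) → sum 2
(-2, -1, -1, -6) → sum -10
(-1, -1, -6, 7) → sum -1
(-1, -6, 7, 4) → sum 4
(-6, 7, 4, 7) → sum 12
(7, 4, 7, -5) → sum 13
(4, 7, -5, -3) → sum 3

3, 2, -10, -1, 4, 12, 13, 3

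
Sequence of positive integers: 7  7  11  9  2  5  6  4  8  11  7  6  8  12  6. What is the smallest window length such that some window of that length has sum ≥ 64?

add 7: running sum 7 < 64
add 7: running sum 14 < 64
add 11: running sum 25 < 64
add 9: running sum 34 < 64
add 2: running sum 36 < 64
add 5: running sum 41 < 64
add 6: running sum 47 < 64
add 4: running sum 51 < 64
add 8: running sum 59 < 64
add 11: shortest ending here [7, 7, 11, 9, 2, 5, 6, 4, 8, 11] sum 70, len 10
add 7: shortest ending here [7, 11, 9, 2, 5, 6, 4, 8, 11, 7] sum 70, len 10
add 6: shortest ending here [11, 9, 2, 5, 6, 4, 8, 11, 7, 6] sum 69, len 10
add 8: shortest ending here [9, 2, 5, 6, 4, 8, 11, 7, 6, 8] sum 66, len 10
add 12: shortest ending here [5, 6, 4, 8, 11, 7, 6, 8, 12] sum 67, len 9
add 6: shortest ending here [6, 4, 8, 11, 7, 6, 8, 12, 6] sum 68, len 9
Shortest qualifying length: 9.

9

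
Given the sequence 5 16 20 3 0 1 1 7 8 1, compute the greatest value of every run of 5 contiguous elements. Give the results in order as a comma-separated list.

20, 20, 20, 7, 8, 8

5 16 20 3 0 → max 20
16 20 3 0 1 → max 20
20 3 0 1 1 → max 20
3 0 1 1 7 → max 7
0 1 1 7 8 → max 8
1 1 7 8 1 → max 8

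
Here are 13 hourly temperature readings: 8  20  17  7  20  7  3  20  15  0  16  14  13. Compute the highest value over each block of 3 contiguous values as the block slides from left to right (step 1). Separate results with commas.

20, 20, 20, 20, 20, 20, 20, 20, 16, 16, 16

Sliding a size-3 window across the 13 values:
8 20 17 → max 20
20 17 7 → max 20
17 7 20 → max 20
7 20 7 → max 20
20 7 3 → max 20
7 3 20 → max 20
3 20 15 → max 20
20 15 0 → max 20
15 0 16 → max 16
0 16 14 → max 16
16 14 13 → max 16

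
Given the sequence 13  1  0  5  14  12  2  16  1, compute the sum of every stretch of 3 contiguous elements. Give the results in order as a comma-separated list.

13 1 0 → sum 14
1 0 5 → sum 6
0 5 14 → sum 19
5 14 12 → sum 31
14 12 2 → sum 28
12 2 16 → sum 30
2 16 1 → sum 19

14, 6, 19, 31, 28, 30, 19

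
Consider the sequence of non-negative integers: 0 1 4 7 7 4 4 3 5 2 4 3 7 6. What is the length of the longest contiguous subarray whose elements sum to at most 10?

Extend to the right; shrink from the left whenever the sum exceeds 10:
[0] sum 0 len 1
[0, 1] sum 1 len 2
[0, 1, 4] sum 5 len 3
[7] sum 7 len 1
[7] sum 7 len 1
[4] sum 4 len 1
[4, 4] sum 8 len 2
[4, 3] sum 7 len 2
[3, 5] sum 8 len 2
[3, 5, 2] sum 10 len 3
[2, 4] sum 6 len 2
[2, 4, 3] sum 9 len 3
[3, 7] sum 10 len 2
[6] sum 6 len 1
Longest length seen: 3.

3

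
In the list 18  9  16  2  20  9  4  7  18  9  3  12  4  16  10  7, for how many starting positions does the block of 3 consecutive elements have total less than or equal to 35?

18 9 16 → sum 43
9 16 2 → sum 27  ≤ 35 ✓
16 2 20 → sum 38
2 20 9 → sum 31  ≤ 35 ✓
20 9 4 → sum 33  ≤ 35 ✓
9 4 7 → sum 20  ≤ 35 ✓
4 7 18 → sum 29  ≤ 35 ✓
7 18 9 → sum 34  ≤ 35 ✓
18 9 3 → sum 30  ≤ 35 ✓
9 3 12 → sum 24  ≤ 35 ✓
3 12 4 → sum 19  ≤ 35 ✓
12 4 16 → sum 32  ≤ 35 ✓
4 16 10 → sum 30  ≤ 35 ✓
16 10 7 → sum 33  ≤ 35 ✓
12 windows satisfy the condition.

12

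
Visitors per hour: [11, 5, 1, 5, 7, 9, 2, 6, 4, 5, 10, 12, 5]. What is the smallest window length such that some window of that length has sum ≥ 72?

Extend right; whenever the sum reaches 72, record the length and shrink from the left:
add 11: running sum 11 < 72
add 5: running sum 16 < 72
add 1: running sum 17 < 72
add 5: running sum 22 < 72
add 7: running sum 29 < 72
add 9: running sum 38 < 72
add 2: running sum 40 < 72
add 6: running sum 46 < 72
add 4: running sum 50 < 72
add 5: running sum 55 < 72
add 10: running sum 65 < 72
add 12: shortest ending here [11, 5, 1, 5, 7, 9, 2, 6, 4, 5, 10, 12] sum 77, len 12
add 5: shortest ending here [11, 5, 1, 5, 7, 9, 2, 6, 4, 5, 10, 12, 5] sum 82, len 13
Shortest qualifying length: 12.

12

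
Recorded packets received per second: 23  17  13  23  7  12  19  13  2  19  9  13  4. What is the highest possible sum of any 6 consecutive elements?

23 17 13 23 7 12 → sum 95
17 13 23 7 12 19 → sum 91
13 23 7 12 19 13 → sum 87
23 7 12 19 13 2 → sum 76
7 12 19 13 2 19 → sum 72
12 19 13 2 19 9 → sum 74
19 13 2 19 9 13 → sum 75
13 2 19 9 13 4 → sum 60
Highest of these is 95.

95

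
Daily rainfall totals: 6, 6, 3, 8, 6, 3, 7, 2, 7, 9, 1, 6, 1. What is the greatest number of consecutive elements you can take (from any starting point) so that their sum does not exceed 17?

[6] sum 6 len 1
[6, 6] sum 12 len 2
[6, 6, 3] sum 15 len 3
[6, 3, 8] sum 17 len 3
[3, 8, 6] sum 17 len 3
[8, 6, 3] sum 17 len 3
[6, 3, 7] sum 16 len 3
[3, 7, 2] sum 12 len 3
[7, 2, 7] sum 16 len 3
[7, 9] sum 16 len 2
[7, 9, 1] sum 17 len 3
[9, 1, 6] sum 16 len 3
[9, 1, 6, 1] sum 17 len 4
Longest length seen: 4.

4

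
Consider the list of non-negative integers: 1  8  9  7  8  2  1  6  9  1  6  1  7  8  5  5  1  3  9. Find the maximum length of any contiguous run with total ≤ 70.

add 1: [1] sum 1, len 1
add 8: [1, 8] sum 9, len 2
add 9: [1, 8, 9] sum 18, len 3
add 7: [1, 8, 9, 7] sum 25, len 4
add 8: [1, 8, 9, 7, 8] sum 33, len 5
add 2: [1, 8, 9, 7, 8, 2] sum 35, len 6
add 1: [1, 8, 9, 7, 8, 2, 1] sum 36, len 7
add 6: [1, 8, 9, 7, 8, 2, 1, 6] sum 42, len 8
add 9: [1, 8, 9, 7, 8, 2, 1, 6, 9] sum 51, len 9
add 1: [1, 8, 9, 7, 8, 2, 1, 6, 9, 1] sum 52, len 10
add 6: [1, 8, 9, 7, 8, 2, 1, 6, 9, 1, 6] sum 58, len 11
add 1: [1, 8, 9, 7, 8, 2, 1, 6, 9, 1, 6, 1] sum 59, len 12
add 7: [1, 8, 9, 7, 8, 2, 1, 6, 9, 1, 6, 1, 7] sum 66, len 13
add 8: [9, 7, 8, 2, 1, 6, 9, 1, 6, 1, 7, 8] sum 65, len 12
add 5: [9, 7, 8, 2, 1, 6, 9, 1, 6, 1, 7, 8, 5] sum 70, len 13
add 5: [7, 8, 2, 1, 6, 9, 1, 6, 1, 7, 8, 5, 5] sum 66, len 13
add 1: [7, 8, 2, 1, 6, 9, 1, 6, 1, 7, 8, 5, 5, 1] sum 67, len 14
add 3: [7, 8, 2, 1, 6, 9, 1, 6, 1, 7, 8, 5, 5, 1, 3] sum 70, len 15
add 9: [2, 1, 6, 9, 1, 6, 1, 7, 8, 5, 5, 1, 3, 9] sum 64, len 14
Longest length seen: 15.

15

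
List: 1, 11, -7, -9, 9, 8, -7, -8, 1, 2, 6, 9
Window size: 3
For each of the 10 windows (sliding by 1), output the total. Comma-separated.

[1, 11, -7] → sum 5
[11, -7, -9] → sum -5
[-7, -9, 9] → sum -7
[-9, 9, 8] → sum 8
[9, 8, -7] → sum 10
[8, -7, -8] → sum -7
[-7, -8, 1] → sum -14
[-8, 1, 2] → sum -5
[1, 2, 6] → sum 9
[2, 6, 9] → sum 17

5, -5, -7, 8, 10, -7, -14, -5, 9, 17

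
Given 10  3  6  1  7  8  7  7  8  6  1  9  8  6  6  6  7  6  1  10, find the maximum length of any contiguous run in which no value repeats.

[10] len 1
[10, 3] len 2
[10, 3, 6] len 3
[10, 3, 6, 1] len 4
[10, 3, 6, 1, 7] len 5
[10, 3, 6, 1, 7, 8] len 6
[8, 7] len 2
[7] len 1
[7, 8] len 2
[7, 8, 6] len 3
[7, 8, 6, 1] len 4
[7, 8, 6, 1, 9] len 5
[6, 1, 9, 8] len 4
[1, 9, 8, 6] len 4
[6] len 1
[6] len 1
[6, 7] len 2
[7, 6] len 2
[7, 6, 1] len 3
[7, 6, 1, 10] len 4
Longest all-distinct length: 6.

6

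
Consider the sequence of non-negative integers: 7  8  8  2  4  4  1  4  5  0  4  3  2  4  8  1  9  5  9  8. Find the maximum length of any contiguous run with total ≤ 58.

15

→ 7: sum 7, len 1
→ 8: sum 15, len 2
→ 8: sum 23, len 3
→ 2: sum 25, len 4
→ 4: sum 29, len 5
→ 4: sum 33, len 6
→ 1: sum 34, len 7
→ 4: sum 38, len 8
→ 5: sum 43, len 9
→ 0: sum 43, len 10
→ 4: sum 47, len 11
→ 3: sum 50, len 12
→ 2: sum 52, len 13
→ 4: sum 56, len 14
→ 8 (dropped 7): sum 57, len 14
→ 1: sum 58, len 15
→ 9 (dropped 8, 8): sum 51, len 14
→ 5: sum 56, len 15
→ 9 (dropped 2, 4, 4): sum 55, len 13
→ 8 (dropped 1, 4): sum 58, len 12
Longest length seen: 15.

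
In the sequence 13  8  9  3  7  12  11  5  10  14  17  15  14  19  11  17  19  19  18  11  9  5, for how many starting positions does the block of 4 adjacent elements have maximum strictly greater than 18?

(13, 8, 9, 3) → max 13
(8, 9, 3, 7) → max 9
(9, 3, 7, 12) → max 12
(3, 7, 12, 11) → max 12
(7, 12, 11, 5) → max 12
(12, 11, 5, 10) → max 12
(11, 5, 10, 14) → max 14
(5, 10, 14, 17) → max 17
(10, 14, 17, 15) → max 17
(14, 17, 15, 14) → max 17
(17, 15, 14, 19) → max 19  > 18 ✓
(15, 14, 19, 11) → max 19  > 18 ✓
(14, 19, 11, 17) → max 19  > 18 ✓
(19, 11, 17, 19) → max 19  > 18 ✓
(11, 17, 19, 19) → max 19  > 18 ✓
(17, 19, 19, 18) → max 19  > 18 ✓
(19, 19, 18, 11) → max 19  > 18 ✓
(19, 18, 11, 9) → max 19  > 18 ✓
(18, 11, 9, 5) → max 18
8 windows satisfy the condition.

8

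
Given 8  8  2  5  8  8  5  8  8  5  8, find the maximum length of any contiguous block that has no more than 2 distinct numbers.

8

Extend right; when distinct count exceeds 2, shrink from the left:
add 8: window [8] (1 distinct), len 1
add 8: window [8, 8] (1 distinct), len 2
add 2: window [8, 8, 2] (2 distinct), len 3
add 5: window [2, 5] (2 distinct), len 2
add 8: window [5, 8] (2 distinct), len 2
add 8: window [5, 8, 8] (2 distinct), len 3
add 5: window [5, 8, 8, 5] (2 distinct), len 4
add 8: window [5, 8, 8, 5, 8] (2 distinct), len 5
add 8: window [5, 8, 8, 5, 8, 8] (2 distinct), len 6
add 5: window [5, 8, 8, 5, 8, 8, 5] (2 distinct), len 7
add 8: window [5, 8, 8, 5, 8, 8, 5, 8] (2 distinct), len 8
Longest length with ≤2 distinct: 8.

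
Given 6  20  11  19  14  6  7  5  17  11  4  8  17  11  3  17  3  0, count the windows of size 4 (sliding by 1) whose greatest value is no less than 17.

(6, 20, 11, 19) → max 20  ≥ 17 ✓
(20, 11, 19, 14) → max 20  ≥ 17 ✓
(11, 19, 14, 6) → max 19  ≥ 17 ✓
(19, 14, 6, 7) → max 19  ≥ 17 ✓
(14, 6, 7, 5) → max 14
(6, 7, 5, 17) → max 17  ≥ 17 ✓
(7, 5, 17, 11) → max 17  ≥ 17 ✓
(5, 17, 11, 4) → max 17  ≥ 17 ✓
(17, 11, 4, 8) → max 17  ≥ 17 ✓
(11, 4, 8, 17) → max 17  ≥ 17 ✓
(4, 8, 17, 11) → max 17  ≥ 17 ✓
(8, 17, 11, 3) → max 17  ≥ 17 ✓
(17, 11, 3, 17) → max 17  ≥ 17 ✓
(11, 3, 17, 3) → max 17  ≥ 17 ✓
(3, 17, 3, 0) → max 17  ≥ 17 ✓
14 windows satisfy the condition.

14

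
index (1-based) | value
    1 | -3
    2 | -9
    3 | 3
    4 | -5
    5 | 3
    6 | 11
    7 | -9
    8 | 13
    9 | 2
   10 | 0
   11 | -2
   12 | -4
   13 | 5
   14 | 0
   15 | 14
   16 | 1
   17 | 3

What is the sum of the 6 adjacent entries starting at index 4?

Elements at indices 4..9: -5, 3, 11, -9, 13, 2
sum(-5, 3, 11, -9, 13, 2) = 15

15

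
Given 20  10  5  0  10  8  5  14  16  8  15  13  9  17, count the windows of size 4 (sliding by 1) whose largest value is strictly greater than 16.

(20, 10, 5, 0) → max 20  > 16 ✓
(10, 5, 0, 10) → max 10
(5, 0, 10, 8) → max 10
(0, 10, 8, 5) → max 10
(10, 8, 5, 14) → max 14
(8, 5, 14, 16) → max 16
(5, 14, 16, 8) → max 16
(14, 16, 8, 15) → max 16
(16, 8, 15, 13) → max 16
(8, 15, 13, 9) → max 15
(15, 13, 9, 17) → max 17  > 16 ✓
2 windows satisfy the condition.

2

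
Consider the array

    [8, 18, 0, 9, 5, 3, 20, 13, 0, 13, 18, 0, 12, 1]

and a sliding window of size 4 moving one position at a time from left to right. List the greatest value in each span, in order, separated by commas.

18, 18, 9, 20, 20, 20, 20, 18, 18, 18, 18

8 18 0 9 → max 18
18 0 9 5 → max 18
0 9 5 3 → max 9
9 5 3 20 → max 20
5 3 20 13 → max 20
3 20 13 0 → max 20
20 13 0 13 → max 20
13 0 13 18 → max 18
0 13 18 0 → max 18
13 18 0 12 → max 18
18 0 12 1 → max 18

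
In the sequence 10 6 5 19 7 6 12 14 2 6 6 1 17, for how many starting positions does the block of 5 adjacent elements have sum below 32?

1

(10, 6, 5, 19, 7) → sum 47
(6, 5, 19, 7, 6) → sum 43
(5, 19, 7, 6, 12) → sum 49
(19, 7, 6, 12, 14) → sum 58
(7, 6, 12, 14, 2) → sum 41
(6, 12, 14, 2, 6) → sum 40
(12, 14, 2, 6, 6) → sum 40
(14, 2, 6, 6, 1) → sum 29  < 32 ✓
(2, 6, 6, 1, 17) → sum 32
1 window satisfy the condition.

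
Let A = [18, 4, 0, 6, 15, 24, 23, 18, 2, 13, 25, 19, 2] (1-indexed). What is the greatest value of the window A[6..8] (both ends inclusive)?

24

Elements at indices 6..8: 24, 23, 18
max(24, 23, 18) = 24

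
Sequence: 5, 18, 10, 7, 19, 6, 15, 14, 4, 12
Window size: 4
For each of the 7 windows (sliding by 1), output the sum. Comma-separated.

40, 54, 42, 47, 54, 39, 45

5 18 10 7 → sum 40
18 10 7 19 → sum 54
10 7 19 6 → sum 42
7 19 6 15 → sum 47
19 6 15 14 → sum 54
6 15 14 4 → sum 39
15 14 4 12 → sum 45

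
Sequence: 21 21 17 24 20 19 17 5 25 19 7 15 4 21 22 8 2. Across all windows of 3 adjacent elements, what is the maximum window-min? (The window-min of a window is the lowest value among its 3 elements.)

19

[21, 21, 17] → min 17
[21, 17, 24] → min 17
[17, 24, 20] → min 17
[24, 20, 19] → min 19
[20, 19, 17] → min 17
[19, 17, 5] → min 5
[17, 5, 25] → min 5
[5, 25, 19] → min 5
[25, 19, 7] → min 7
[19, 7, 15] → min 7
[7, 15, 4] → min 4
[15, 4, 21] → min 4
[4, 21, 22] → min 4
[21, 22, 8] → min 8
[22, 8, 2] → min 2
Maximum of these is 19.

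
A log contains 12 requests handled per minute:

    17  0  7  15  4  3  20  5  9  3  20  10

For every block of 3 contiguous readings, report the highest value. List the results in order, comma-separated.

17 0 7 → max 17
0 7 15 → max 15
7 15 4 → max 15
15 4 3 → max 15
4 3 20 → max 20
3 20 5 → max 20
20 5 9 → max 20
5 9 3 → max 9
9 3 20 → max 20
3 20 10 → max 20

17, 15, 15, 15, 20, 20, 20, 9, 20, 20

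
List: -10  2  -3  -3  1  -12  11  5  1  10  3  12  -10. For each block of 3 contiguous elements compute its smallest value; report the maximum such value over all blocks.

-10 2 -3 → min -10
2 -3 -3 → min -3
-3 -3 1 → min -3
-3 1 -12 → min -12
1 -12 11 → min -12
-12 11 5 → min -12
11 5 1 → min 1
5 1 10 → min 1
1 10 3 → min 1
10 3 12 → min 3
3 12 -10 → min -10
Maximum of these is 3.

3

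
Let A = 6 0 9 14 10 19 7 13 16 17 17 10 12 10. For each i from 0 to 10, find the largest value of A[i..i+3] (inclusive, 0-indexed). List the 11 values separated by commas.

6 0 9 14 → max 14
0 9 14 10 → max 14
9 14 10 19 → max 19
14 10 19 7 → max 19
10 19 7 13 → max 19
19 7 13 16 → max 19
7 13 16 17 → max 17
13 16 17 17 → max 17
16 17 17 10 → max 17
17 17 10 12 → max 17
17 10 12 10 → max 17

14, 14, 19, 19, 19, 19, 17, 17, 17, 17, 17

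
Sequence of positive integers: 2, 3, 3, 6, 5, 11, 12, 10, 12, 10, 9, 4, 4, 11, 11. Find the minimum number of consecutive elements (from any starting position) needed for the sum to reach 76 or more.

add 2: running sum 2 < 76
add 3: running sum 5 < 76
add 3: running sum 8 < 76
add 6: running sum 14 < 76
add 5: running sum 19 < 76
add 11: running sum 30 < 76
add 12: running sum 42 < 76
add 10: running sum 52 < 76
add 12: running sum 64 < 76
add 10: running sum 74 < 76
end 10: [3, 6, 5, 11, 12, 10, 12, 10, 9] sum 78, len 9
end 11: [6, 5, 11, 12, 10, 12, 10, 9, 4] sum 79, len 9
end 12: [5, 11, 12, 10, 12, 10, 9, 4, 4] sum 77, len 9
end 13: [11, 12, 10, 12, 10, 9, 4, 4, 11] sum 83, len 9
end 14: [12, 10, 12, 10, 9, 4, 4, 11, 11] sum 83, len 9
Shortest qualifying length: 9.

9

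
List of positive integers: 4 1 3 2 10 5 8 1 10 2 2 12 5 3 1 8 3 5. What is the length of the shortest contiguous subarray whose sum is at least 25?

4

add 4: running sum 4 < 25
add 1: running sum 5 < 25
add 3: running sum 8 < 25
add 2: running sum 10 < 25
add 10: running sum 20 < 25
add 5: shortest ending here [4, 1, 3, 2, 10, 5] sum 25, len 6
add 8: shortest ending here [2, 10, 5, 8] sum 25, len 4
add 1: shortest ending here [2, 10, 5, 8, 1] sum 26, len 5
add 10: shortest ending here [10, 5, 8, 1, 10] sum 34, len 5
add 2: shortest ending here [5, 8, 1, 10, 2] sum 26, len 5
add 2: shortest ending here [5, 8, 1, 10, 2, 2] sum 28, len 6
add 12: shortest ending here [10, 2, 2, 12] sum 26, len 4
add 5: shortest ending here [10, 2, 2, 12, 5] sum 31, len 5
add 3: shortest ending here [10, 2, 2, 12, 5, 3] sum 34, len 6
add 1: shortest ending here [2, 2, 12, 5, 3, 1] sum 25, len 6
add 8: shortest ending here [12, 5, 3, 1, 8] sum 29, len 5
add 3: shortest ending here [12, 5, 3, 1, 8, 3] sum 32, len 6
add 5: shortest ending here [5, 3, 1, 8, 3, 5] sum 25, len 6
Shortest qualifying length: 4.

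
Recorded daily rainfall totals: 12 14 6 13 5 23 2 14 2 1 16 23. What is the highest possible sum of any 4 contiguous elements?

Window sums for each of the 9 positions:
[12, 14, 6, 13] → sum 45
[14, 6, 13, 5] → sum 38
[6, 13, 5, 23] → sum 47
[13, 5, 23, 2] → sum 43
[5, 23, 2, 14] → sum 44
[23, 2, 14, 2] → sum 41
[2, 14, 2, 1] → sum 19
[14, 2, 1, 16] → sum 33
[2, 1, 16, 23] → sum 42
Highest of these is 47.

47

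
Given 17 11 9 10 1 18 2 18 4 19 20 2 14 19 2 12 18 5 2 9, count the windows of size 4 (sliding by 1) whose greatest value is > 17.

(17, 11, 9, 10) → max 17
(11, 9, 10, 1) → max 11
(9, 10, 1, 18) → max 18  > 17 ✓
(10, 1, 18, 2) → max 18  > 17 ✓
(1, 18, 2, 18) → max 18  > 17 ✓
(18, 2, 18, 4) → max 18  > 17 ✓
(2, 18, 4, 19) → max 19  > 17 ✓
(18, 4, 19, 20) → max 20  > 17 ✓
(4, 19, 20, 2) → max 20  > 17 ✓
(19, 20, 2, 14) → max 20  > 17 ✓
(20, 2, 14, 19) → max 20  > 17 ✓
(2, 14, 19, 2) → max 19  > 17 ✓
(14, 19, 2, 12) → max 19  > 17 ✓
(19, 2, 12, 18) → max 19  > 17 ✓
(2, 12, 18, 5) → max 18  > 17 ✓
(12, 18, 5, 2) → max 18  > 17 ✓
(18, 5, 2, 9) → max 18  > 17 ✓
15 windows satisfy the condition.

15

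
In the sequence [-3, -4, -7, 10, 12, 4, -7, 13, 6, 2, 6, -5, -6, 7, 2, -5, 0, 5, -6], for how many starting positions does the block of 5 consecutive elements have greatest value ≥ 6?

14

[-3, -4, -7, 10, 12] → max 12  ≥ 6 ✓
[-4, -7, 10, 12, 4] → max 12  ≥ 6 ✓
[-7, 10, 12, 4, -7] → max 12  ≥ 6 ✓
[10, 12, 4, -7, 13] → max 13  ≥ 6 ✓
[12, 4, -7, 13, 6] → max 13  ≥ 6 ✓
[4, -7, 13, 6, 2] → max 13  ≥ 6 ✓
[-7, 13, 6, 2, 6] → max 13  ≥ 6 ✓
[13, 6, 2, 6, -5] → max 13  ≥ 6 ✓
[6, 2, 6, -5, -6] → max 6  ≥ 6 ✓
[2, 6, -5, -6, 7] → max 7  ≥ 6 ✓
[6, -5, -6, 7, 2] → max 7  ≥ 6 ✓
[-5, -6, 7, 2, -5] → max 7  ≥ 6 ✓
[-6, 7, 2, -5, 0] → max 7  ≥ 6 ✓
[7, 2, -5, 0, 5] → max 7  ≥ 6 ✓
[2, -5, 0, 5, -6] → max 5
14 windows satisfy the condition.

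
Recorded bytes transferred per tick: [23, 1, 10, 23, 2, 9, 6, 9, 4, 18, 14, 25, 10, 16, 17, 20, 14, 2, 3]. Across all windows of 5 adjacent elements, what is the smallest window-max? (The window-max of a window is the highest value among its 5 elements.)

9

(23, 1, 10, 23, 2) → max 23
(1, 10, 23, 2, 9) → max 23
(10, 23, 2, 9, 6) → max 23
(23, 2, 9, 6, 9) → max 23
(2, 9, 6, 9, 4) → max 9
(9, 6, 9, 4, 18) → max 18
(6, 9, 4, 18, 14) → max 18
(9, 4, 18, 14, 25) → max 25
(4, 18, 14, 25, 10) → max 25
(18, 14, 25, 10, 16) → max 25
(14, 25, 10, 16, 17) → max 25
(25, 10, 16, 17, 20) → max 25
(10, 16, 17, 20, 14) → max 20
(16, 17, 20, 14, 2) → max 20
(17, 20, 14, 2, 3) → max 20
Smallest of these is 9.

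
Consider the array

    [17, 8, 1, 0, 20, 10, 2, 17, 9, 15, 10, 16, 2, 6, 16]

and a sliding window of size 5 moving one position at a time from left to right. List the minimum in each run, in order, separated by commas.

0, 0, 0, 0, 2, 2, 2, 9, 2, 2, 2

[17, 8, 1, 0, 20] → min 0
[8, 1, 0, 20, 10] → min 0
[1, 0, 20, 10, 2] → min 0
[0, 20, 10, 2, 17] → min 0
[20, 10, 2, 17, 9] → min 2
[10, 2, 17, 9, 15] → min 2
[2, 17, 9, 15, 10] → min 2
[17, 9, 15, 10, 16] → min 9
[9, 15, 10, 16, 2] → min 2
[15, 10, 16, 2, 6] → min 2
[10, 16, 2, 6, 16] → min 2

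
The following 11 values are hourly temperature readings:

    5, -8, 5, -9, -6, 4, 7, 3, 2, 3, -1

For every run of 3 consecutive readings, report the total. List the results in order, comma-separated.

Sliding a size-3 window across the 11 values:
5 -8 5 → sum 2
-8 5 -9 → sum -12
5 -9 -6 → sum -10
-9 -6 4 → sum -11
-6 4 7 → sum 5
4 7 3 → sum 14
7 3 2 → sum 12
3 2 3 → sum 8
2 3 -1 → sum 4

2, -12, -10, -11, 5, 14, 12, 8, 4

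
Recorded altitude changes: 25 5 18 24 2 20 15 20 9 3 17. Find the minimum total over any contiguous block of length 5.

25 5 18 24 2 → sum 74
5 18 24 2 20 → sum 69
18 24 2 20 15 → sum 79
24 2 20 15 20 → sum 81
2 20 15 20 9 → sum 66
20 15 20 9 3 → sum 67
15 20 9 3 17 → sum 64
Minimum of these is 64.

64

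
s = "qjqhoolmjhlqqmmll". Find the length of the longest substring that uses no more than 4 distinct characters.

8

add q: window [q] (1 distinct), len 1
add j: window [q, j] (2 distinct), len 2
add q: window [q, j, q] (2 distinct), len 3
add h: window [q, j, q, h] (3 distinct), len 4
add o: window [q, j, q, h, o] (4 distinct), len 5
add o: window [q, j, q, h, o, o] (4 distinct), len 6
add l: window [q, h, o, o, l] (4 distinct), len 5
add m: window [h, o, o, l, m] (4 distinct), len 5
add j: window [o, o, l, m, j] (4 distinct), len 5
add h: window [l, m, j, h] (4 distinct), len 4
add l: window [l, m, j, h, l] (4 distinct), len 5
add q: window [j, h, l, q] (4 distinct), len 4
add q: window [j, h, l, q, q] (4 distinct), len 5
add m: window [h, l, q, q, m] (4 distinct), len 5
add m: window [h, l, q, q, m, m] (4 distinct), len 6
add l: window [h, l, q, q, m, m, l] (4 distinct), len 7
add l: window [h, l, q, q, m, m, l, l] (4 distinct), len 8
Longest length with ≤4 distinct: 8.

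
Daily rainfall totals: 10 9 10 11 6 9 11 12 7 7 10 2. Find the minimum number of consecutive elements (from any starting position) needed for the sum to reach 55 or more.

add 10: running sum 10 < 55
add 9: running sum 19 < 55
add 10: running sum 29 < 55
add 11: running sum 40 < 55
add 6: running sum 46 < 55
add 9: shortest ending here [10, 9, 10, 11, 6, 9] sum 55, len 6
add 11: shortest ending here [9, 10, 11, 6, 9, 11] sum 56, len 6
add 12: shortest ending here [10, 11, 6, 9, 11, 12] sum 59, len 6
add 7: shortest ending here [11, 6, 9, 11, 12, 7] sum 56, len 6
add 7: shortest ending here [11, 6, 9, 11, 12, 7, 7] sum 63, len 7
add 10: shortest ending here [9, 11, 12, 7, 7, 10] sum 56, len 6
add 2: shortest ending here [9, 11, 12, 7, 7, 10, 2] sum 58, len 7
Shortest qualifying length: 6.

6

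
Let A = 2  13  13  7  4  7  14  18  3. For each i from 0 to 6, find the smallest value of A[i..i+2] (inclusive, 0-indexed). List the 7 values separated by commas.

(2, 13, 13) → min 2
(13, 13, 7) → min 7
(13, 7, 4) → min 4
(7, 4, 7) → min 4
(4, 7, 14) → min 4
(7, 14, 18) → min 7
(14, 18, 3) → min 3

2, 7, 4, 4, 4, 7, 3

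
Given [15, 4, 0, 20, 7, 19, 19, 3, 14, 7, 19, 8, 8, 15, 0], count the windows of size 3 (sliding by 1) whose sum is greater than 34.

(15, 4, 0) → sum 19
(4, 0, 20) → sum 24
(0, 20, 7) → sum 27
(20, 7, 19) → sum 46  > 34 ✓
(7, 19, 19) → sum 45  > 34 ✓
(19, 19, 3) → sum 41  > 34 ✓
(19, 3, 14) → sum 36  > 34 ✓
(3, 14, 7) → sum 24
(14, 7, 19) → sum 40  > 34 ✓
(7, 19, 8) → sum 34
(19, 8, 8) → sum 35  > 34 ✓
(8, 8, 15) → sum 31
(8, 15, 0) → sum 23
6 windows satisfy the condition.

6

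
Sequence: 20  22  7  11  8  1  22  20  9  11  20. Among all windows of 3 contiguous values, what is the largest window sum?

51

[20, 22, 7] → sum 49
[22, 7, 11] → sum 40
[7, 11, 8] → sum 26
[11, 8, 1] → sum 20
[8, 1, 22] → sum 31
[1, 22, 20] → sum 43
[22, 20, 9] → sum 51
[20, 9, 11] → sum 40
[9, 11, 20] → sum 40
Largest of these is 51.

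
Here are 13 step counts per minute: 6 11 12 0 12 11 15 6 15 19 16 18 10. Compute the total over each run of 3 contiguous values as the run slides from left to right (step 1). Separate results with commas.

29, 23, 24, 23, 38, 32, 36, 40, 50, 53, 44

(6, 11, 12) → sum 29
(11, 12, 0) → sum 23
(12, 0, 12) → sum 24
(0, 12, 11) → sum 23
(12, 11, 15) → sum 38
(11, 15, 6) → sum 32
(15, 6, 15) → sum 36
(6, 15, 19) → sum 40
(15, 19, 16) → sum 50
(19, 16, 18) → sum 53
(16, 18, 10) → sum 44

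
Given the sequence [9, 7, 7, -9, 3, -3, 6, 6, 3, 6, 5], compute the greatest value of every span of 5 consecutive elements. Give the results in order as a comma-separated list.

9, 7, 7, 6, 6, 6, 6

(9, 7, 7, -9, 3) → max 9
(7, 7, -9, 3, -3) → max 7
(7, -9, 3, -3, 6) → max 7
(-9, 3, -3, 6, 6) → max 6
(3, -3, 6, 6, 3) → max 6
(-3, 6, 6, 3, 6) → max 6
(6, 6, 3, 6, 5) → max 6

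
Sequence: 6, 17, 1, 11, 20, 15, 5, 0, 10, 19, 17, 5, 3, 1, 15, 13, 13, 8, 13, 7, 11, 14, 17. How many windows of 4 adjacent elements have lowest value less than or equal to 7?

(6, 17, 1, 11) → min 1  ≤ 7 ✓
(17, 1, 11, 20) → min 1  ≤ 7 ✓
(1, 11, 20, 15) → min 1  ≤ 7 ✓
(11, 20, 15, 5) → min 5  ≤ 7 ✓
(20, 15, 5, 0) → min 0  ≤ 7 ✓
(15, 5, 0, 10) → min 0  ≤ 7 ✓
(5, 0, 10, 19) → min 0  ≤ 7 ✓
(0, 10, 19, 17) → min 0  ≤ 7 ✓
(10, 19, 17, 5) → min 5  ≤ 7 ✓
(19, 17, 5, 3) → min 3  ≤ 7 ✓
(17, 5, 3, 1) → min 1  ≤ 7 ✓
(5, 3, 1, 15) → min 1  ≤ 7 ✓
(3, 1, 15, 13) → min 1  ≤ 7 ✓
(1, 15, 13, 13) → min 1  ≤ 7 ✓
(15, 13, 13, 8) → min 8
(13, 13, 8, 13) → min 8
(13, 8, 13, 7) → min 7  ≤ 7 ✓
(8, 13, 7, 11) → min 7  ≤ 7 ✓
(13, 7, 11, 14) → min 7  ≤ 7 ✓
(7, 11, 14, 17) → min 7  ≤ 7 ✓
18 windows satisfy the condition.

18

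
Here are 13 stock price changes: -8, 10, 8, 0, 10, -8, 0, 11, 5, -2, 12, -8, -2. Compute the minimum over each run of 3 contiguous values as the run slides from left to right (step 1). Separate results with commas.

Sliding a size-3 window across the 13 values:
-8 10 8 → min -8
10 8 0 → min 0
8 0 10 → min 0
0 10 -8 → min -8
10 -8 0 → min -8
-8 0 11 → min -8
0 11 5 → min 0
11 5 -2 → min -2
5 -2 12 → min -2
-2 12 -8 → min -8
12 -8 -2 → min -8

-8, 0, 0, -8, -8, -8, 0, -2, -2, -8, -8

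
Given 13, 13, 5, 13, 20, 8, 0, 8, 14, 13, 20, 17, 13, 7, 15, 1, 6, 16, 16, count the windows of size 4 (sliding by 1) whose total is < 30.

1

[13, 13, 5, 13] → sum 44
[13, 5, 13, 20] → sum 51
[5, 13, 20, 8] → sum 46
[13, 20, 8, 0] → sum 41
[20, 8, 0, 8] → sum 36
[8, 0, 8, 14] → sum 30
[0, 8, 14, 13] → sum 35
[8, 14, 13, 20] → sum 55
[14, 13, 20, 17] → sum 64
[13, 20, 17, 13] → sum 63
[20, 17, 13, 7] → sum 57
[17, 13, 7, 15] → sum 52
[13, 7, 15, 1] → sum 36
[7, 15, 1, 6] → sum 29  < 30 ✓
[15, 1, 6, 16] → sum 38
[1, 6, 16, 16] → sum 39
1 window satisfy the condition.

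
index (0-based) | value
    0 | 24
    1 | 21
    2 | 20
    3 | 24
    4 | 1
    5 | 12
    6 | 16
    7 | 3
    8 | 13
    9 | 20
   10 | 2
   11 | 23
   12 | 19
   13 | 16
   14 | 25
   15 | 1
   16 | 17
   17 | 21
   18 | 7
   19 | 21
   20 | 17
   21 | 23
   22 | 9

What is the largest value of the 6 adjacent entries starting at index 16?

23

Elements at indices 16..21: 17, 21, 7, 21, 17, 23
max(17, 21, 7, 21, 17, 23) = 23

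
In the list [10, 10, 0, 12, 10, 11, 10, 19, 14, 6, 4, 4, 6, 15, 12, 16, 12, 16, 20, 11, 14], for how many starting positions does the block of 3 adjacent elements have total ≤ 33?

10

10 10 0 → sum 20  ≤ 33 ✓
10 0 12 → sum 22  ≤ 33 ✓
0 12 10 → sum 22  ≤ 33 ✓
12 10 11 → sum 33  ≤ 33 ✓
10 11 10 → sum 31  ≤ 33 ✓
11 10 19 → sum 40
10 19 14 → sum 43
19 14 6 → sum 39
14 6 4 → sum 24  ≤ 33 ✓
6 4 4 → sum 14  ≤ 33 ✓
4 4 6 → sum 14  ≤ 33 ✓
4 6 15 → sum 25  ≤ 33 ✓
6 15 12 → sum 33  ≤ 33 ✓
15 12 16 → sum 43
12 16 12 → sum 40
16 12 16 → sum 44
12 16 20 → sum 48
16 20 11 → sum 47
20 11 14 → sum 45
10 windows satisfy the condition.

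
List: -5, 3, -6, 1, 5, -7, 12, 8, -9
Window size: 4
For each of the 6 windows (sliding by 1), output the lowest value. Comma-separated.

-6, -6, -7, -7, -7, -9

[-5, 3, -6, 1] → min -6
[3, -6, 1, 5] → min -6
[-6, 1, 5, -7] → min -7
[1, 5, -7, 12] → min -7
[5, -7, 12, 8] → min -7
[-7, 12, 8, -9] → min -9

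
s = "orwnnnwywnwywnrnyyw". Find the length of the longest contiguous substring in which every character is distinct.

4

add o: [o] len 1
add r: [o, r] len 2
add w: [o, r, w] len 3
add n: [o, r, w, n] len 4
add n (repeat n, move left end past it): [n] len 1
add n (repeat n, move left end past it): [n] len 1
add w: [n, w] len 2
add y: [n, w, y] len 3
add w (repeat w, move left end past it): [y, w] len 2
add n: [y, w, n] len 3
add w (repeat w, move left end past it): [n, w] len 2
add y: [n, w, y] len 3
add w (repeat w, move left end past it): [y, w] len 2
add n: [y, w, n] len 3
add r: [y, w, n, r] len 4
add n (repeat n, move left end past it): [r, n] len 2
add y: [r, n, y] len 3
add y (repeat y, move left end past it): [y] len 1
add w: [y, w] len 2
Longest all-distinct length: 4.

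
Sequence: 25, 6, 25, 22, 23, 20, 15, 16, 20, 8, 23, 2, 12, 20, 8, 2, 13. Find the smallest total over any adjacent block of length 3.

25 6 25 → sum 56
6 25 22 → sum 53
25 22 23 → sum 70
22 23 20 → sum 65
23 20 15 → sum 58
20 15 16 → sum 51
15 16 20 → sum 51
16 20 8 → sum 44
20 8 23 → sum 51
8 23 2 → sum 33
23 2 12 → sum 37
2 12 20 → sum 34
12 20 8 → sum 40
20 8 2 → sum 30
8 2 13 → sum 23
Smallest of these is 23.

23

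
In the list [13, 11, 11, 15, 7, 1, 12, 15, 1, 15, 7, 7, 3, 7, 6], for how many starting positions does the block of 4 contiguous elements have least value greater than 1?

5

(13, 11, 11, 15) → min 11  > 1 ✓
(11, 11, 15, 7) → min 7  > 1 ✓
(11, 15, 7, 1) → min 1
(15, 7, 1, 12) → min 1
(7, 1, 12, 15) → min 1
(1, 12, 15, 1) → min 1
(12, 15, 1, 15) → min 1
(15, 1, 15, 7) → min 1
(1, 15, 7, 7) → min 1
(15, 7, 7, 3) → min 3  > 1 ✓
(7, 7, 3, 7) → min 3  > 1 ✓
(7, 3, 7, 6) → min 3  > 1 ✓
5 windows satisfy the condition.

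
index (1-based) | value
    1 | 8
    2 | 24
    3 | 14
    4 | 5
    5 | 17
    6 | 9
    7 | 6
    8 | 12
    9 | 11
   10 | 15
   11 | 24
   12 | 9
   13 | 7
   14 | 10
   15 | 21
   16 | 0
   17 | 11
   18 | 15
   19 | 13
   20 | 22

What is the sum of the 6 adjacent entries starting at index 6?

Elements at indices 6..11: 9, 6, 12, 11, 15, 24
sum(9, 6, 12, 11, 15, 24) = 77

77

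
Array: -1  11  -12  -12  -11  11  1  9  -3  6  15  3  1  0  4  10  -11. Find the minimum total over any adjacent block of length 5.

-1 11 -12 -12 -11 → sum -25
11 -12 -12 -11 11 → sum -13
-12 -12 -11 11 1 → sum -23
-12 -11 11 1 9 → sum -2
-11 11 1 9 -3 → sum 7
11 1 9 -3 6 → sum 24
1 9 -3 6 15 → sum 28
9 -3 6 15 3 → sum 30
-3 6 15 3 1 → sum 22
6 15 3 1 0 → sum 25
15 3 1 0 4 → sum 23
3 1 0 4 10 → sum 18
1 0 4 10 -11 → sum 4
Minimum of these is -25.

-25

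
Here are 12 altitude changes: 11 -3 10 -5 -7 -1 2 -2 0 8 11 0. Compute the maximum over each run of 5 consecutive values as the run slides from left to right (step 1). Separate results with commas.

Sliding a size-5 window across the 12 values:
11 -3 10 -5 -7 → max 11
-3 10 -5 -7 -1 → max 10
10 -5 -7 -1 2 → max 10
-5 -7 -1 2 -2 → max 2
-7 -1 2 -2 0 → max 2
-1 2 -2 0 8 → max 8
2 -2 0 8 11 → max 11
-2 0 8 11 0 → max 11

11, 10, 10, 2, 2, 8, 11, 11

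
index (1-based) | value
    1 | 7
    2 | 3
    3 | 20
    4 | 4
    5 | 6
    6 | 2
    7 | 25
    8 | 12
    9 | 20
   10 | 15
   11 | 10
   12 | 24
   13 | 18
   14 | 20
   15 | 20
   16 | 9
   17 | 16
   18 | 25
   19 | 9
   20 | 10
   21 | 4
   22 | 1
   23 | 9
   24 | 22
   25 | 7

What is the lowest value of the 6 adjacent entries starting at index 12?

Elements at indices 12..17: 24, 18, 20, 20, 9, 16
min(24, 18, 20, 20, 9, 16) = 9

9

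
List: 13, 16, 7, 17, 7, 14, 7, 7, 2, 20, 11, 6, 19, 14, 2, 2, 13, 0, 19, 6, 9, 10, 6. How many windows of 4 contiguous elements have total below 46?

(13, 16, 7, 17) → sum 53
(16, 7, 17, 7) → sum 47
(7, 17, 7, 14) → sum 45  < 46 ✓
(17, 7, 14, 7) → sum 45  < 46 ✓
(7, 14, 7, 7) → sum 35  < 46 ✓
(14, 7, 7, 2) → sum 30  < 46 ✓
(7, 7, 2, 20) → sum 36  < 46 ✓
(7, 2, 20, 11) → sum 40  < 46 ✓
(2, 20, 11, 6) → sum 39  < 46 ✓
(20, 11, 6, 19) → sum 56
(11, 6, 19, 14) → sum 50
(6, 19, 14, 2) → sum 41  < 46 ✓
(19, 14, 2, 2) → sum 37  < 46 ✓
(14, 2, 2, 13) → sum 31  < 46 ✓
(2, 2, 13, 0) → sum 17  < 46 ✓
(2, 13, 0, 19) → sum 34  < 46 ✓
(13, 0, 19, 6) → sum 38  < 46 ✓
(0, 19, 6, 9) → sum 34  < 46 ✓
(19, 6, 9, 10) → sum 44  < 46 ✓
(6, 9, 10, 6) → sum 31  < 46 ✓
16 windows satisfy the condition.

16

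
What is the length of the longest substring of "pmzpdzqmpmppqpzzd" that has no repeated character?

5

add p: [p] len 1
add m: [p, m] len 2
add z: [p, m, z] len 3
add p (repeat p, move left end past it): [m, z, p] len 3
add d: [m, z, p, d] len 4
add z (repeat z, move left end past it): [p, d, z] len 3
add q: [p, d, z, q] len 4
add m: [p, d, z, q, m] len 5
add p (repeat p, move left end past it): [d, z, q, m, p] len 5
add m (repeat m, move left end past it): [p, m] len 2
add p (repeat p, move left end past it): [m, p] len 2
add p (repeat p, move left end past it): [p] len 1
add q: [p, q] len 2
add p (repeat p, move left end past it): [q, p] len 2
add z: [q, p, z] len 3
add z (repeat z, move left end past it): [z] len 1
add d: [z, d] len 2
Longest all-distinct length: 5.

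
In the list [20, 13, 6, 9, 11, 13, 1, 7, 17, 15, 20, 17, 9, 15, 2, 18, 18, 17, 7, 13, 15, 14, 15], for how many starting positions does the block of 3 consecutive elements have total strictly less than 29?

20 13 6 → sum 39
13 6 9 → sum 28  < 29 ✓
6 9 11 → sum 26  < 29 ✓
9 11 13 → sum 33
11 13 1 → sum 25  < 29 ✓
13 1 7 → sum 21  < 29 ✓
1 7 17 → sum 25  < 29 ✓
7 17 15 → sum 39
17 15 20 → sum 52
15 20 17 → sum 52
20 17 9 → sum 46
17 9 15 → sum 41
9 15 2 → sum 26  < 29 ✓
15 2 18 → sum 35
2 18 18 → sum 38
18 18 17 → sum 53
18 17 7 → sum 42
17 7 13 → sum 37
7 13 15 → sum 35
13 15 14 → sum 42
15 14 15 → sum 44
6 windows satisfy the condition.

6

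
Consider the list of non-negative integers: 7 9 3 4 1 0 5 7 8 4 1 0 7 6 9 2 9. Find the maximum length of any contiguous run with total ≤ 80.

16

→ 7: sum 7, len 1
→ 9: sum 16, len 2
→ 3: sum 19, len 3
→ 4: sum 23, len 4
→ 1: sum 24, len 5
→ 0: sum 24, len 6
→ 5: sum 29, len 7
→ 7: sum 36, len 8
→ 8: sum 44, len 9
→ 4: sum 48, len 10
→ 1: sum 49, len 11
→ 0: sum 49, len 12
→ 7: sum 56, len 13
→ 6: sum 62, len 14
→ 9: sum 71, len 15
→ 2: sum 73, len 16
→ 9 (dropped 7): sum 75, len 16
Longest length seen: 16.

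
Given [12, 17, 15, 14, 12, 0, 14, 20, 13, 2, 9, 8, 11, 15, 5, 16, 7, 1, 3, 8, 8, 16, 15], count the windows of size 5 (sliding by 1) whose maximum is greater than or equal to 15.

12 17 15 14 12 → max 17  ≥ 15 ✓
17 15 14 12 0 → max 17  ≥ 15 ✓
15 14 12 0 14 → max 15  ≥ 15 ✓
14 12 0 14 20 → max 20  ≥ 15 ✓
12 0 14 20 13 → max 20  ≥ 15 ✓
0 14 20 13 2 → max 20  ≥ 15 ✓
14 20 13 2 9 → max 20  ≥ 15 ✓
20 13 2 9 8 → max 20  ≥ 15 ✓
13 2 9 8 11 → max 13
2 9 8 11 15 → max 15  ≥ 15 ✓
9 8 11 15 5 → max 15  ≥ 15 ✓
8 11 15 5 16 → max 16  ≥ 15 ✓
11 15 5 16 7 → max 16  ≥ 15 ✓
15 5 16 7 1 → max 16  ≥ 15 ✓
5 16 7 1 3 → max 16  ≥ 15 ✓
16 7 1 3 8 → max 16  ≥ 15 ✓
7 1 3 8 8 → max 8
1 3 8 8 16 → max 16  ≥ 15 ✓
3 8 8 16 15 → max 16  ≥ 15 ✓
17 windows satisfy the condition.

17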